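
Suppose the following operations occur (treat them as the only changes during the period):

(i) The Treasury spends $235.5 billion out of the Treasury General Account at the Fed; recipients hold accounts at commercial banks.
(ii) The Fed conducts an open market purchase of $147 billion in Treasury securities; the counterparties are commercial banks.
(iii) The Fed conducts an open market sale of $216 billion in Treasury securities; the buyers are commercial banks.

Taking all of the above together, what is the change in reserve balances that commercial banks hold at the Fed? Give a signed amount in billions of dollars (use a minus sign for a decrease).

+$166.5 billion

Fed balance sheet:
  Assets:      Securities −$69B
  Liabilities: Bank reserves +$166.5B, Government deposits −$235.5B
Commercial banking system:
  Assets:      Reserves at CB +$166.5B, Securities +$69B
  Liabilities: Checkable deposits +$235.5B
So the change in reserve balances that commercial banks hold at the Fed is +$166.5 billion.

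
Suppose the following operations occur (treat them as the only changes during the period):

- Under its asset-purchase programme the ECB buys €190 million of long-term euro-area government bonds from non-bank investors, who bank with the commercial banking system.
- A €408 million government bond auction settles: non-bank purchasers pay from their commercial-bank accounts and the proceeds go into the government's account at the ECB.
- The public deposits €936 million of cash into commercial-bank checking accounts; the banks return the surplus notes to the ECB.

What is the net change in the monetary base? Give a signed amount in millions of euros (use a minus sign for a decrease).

-€218 million

ECB balance sheet:
  Assets:      Securities +€190M
  Liabilities: Bank reserves +€718M, Currency in circulation −€936M, Government deposits +€408M
Monetary base = currency + reserves: −€936M + (+€718M) = -€218 million.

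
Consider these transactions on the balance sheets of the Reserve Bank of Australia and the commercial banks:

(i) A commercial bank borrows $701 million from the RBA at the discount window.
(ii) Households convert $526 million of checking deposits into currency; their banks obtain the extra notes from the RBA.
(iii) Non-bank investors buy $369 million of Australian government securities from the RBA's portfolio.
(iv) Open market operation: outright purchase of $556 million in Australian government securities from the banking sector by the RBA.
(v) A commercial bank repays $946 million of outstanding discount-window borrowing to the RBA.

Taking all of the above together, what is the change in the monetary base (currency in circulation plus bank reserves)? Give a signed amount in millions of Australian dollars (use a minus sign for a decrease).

-$58 million

Discount-window loan $701 million: RBA balance sheet expands → +$701M.
Currency withdrawal $526 million: just a shift between currency and reserves — both are base money → 0.
Asset sale (to non-banks) $369 million: RBA balance sheet contracts → −$369M.
OMO purchase (from banks) $556 million: RBA balance sheet expands → +$556M.
Discount-window repayment $946 million: RBA balance sheet contracts → −$946M.
Net: 701 + 0 − 369 + 556 − 946 = -$58 million.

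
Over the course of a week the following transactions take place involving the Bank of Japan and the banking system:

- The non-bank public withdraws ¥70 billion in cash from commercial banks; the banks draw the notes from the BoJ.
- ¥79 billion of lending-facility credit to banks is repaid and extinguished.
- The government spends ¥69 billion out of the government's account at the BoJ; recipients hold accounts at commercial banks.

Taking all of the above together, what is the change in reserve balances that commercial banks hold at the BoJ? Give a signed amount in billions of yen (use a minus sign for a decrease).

-¥80 billion

BoJ balance sheet:
  Assets:      Loans to banks −¥79B
  Liabilities: Bank reserves −¥80B, Currency in circulation +¥70B, Government deposits −¥69B
So the change in reserve balances that commercial banks hold at the BoJ is -¥80 billion.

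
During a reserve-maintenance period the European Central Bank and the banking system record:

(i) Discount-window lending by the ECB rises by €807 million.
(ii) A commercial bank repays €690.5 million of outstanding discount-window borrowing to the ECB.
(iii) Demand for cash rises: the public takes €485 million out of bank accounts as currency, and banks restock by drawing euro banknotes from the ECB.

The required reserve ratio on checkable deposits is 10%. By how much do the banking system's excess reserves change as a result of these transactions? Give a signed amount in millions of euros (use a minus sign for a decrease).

-€320 million

Discount-window loan €807 million: reserves +€807M, deposits 0.
Discount-window repayment €690.5 million: reserves −€690.5M, deposits 0.
Currency withdrawal €485 million: reserves −€485M, deposits −€485M.
Totals: Δreserves = −€368.5M, Δdeposits = −€485M.
Δrequired reserves = 10% × −€485M = −€48.5M.
Δexcess reserves = Δreserves − Δrequired = −€368.5M − (−€48.5M) = -€320 million.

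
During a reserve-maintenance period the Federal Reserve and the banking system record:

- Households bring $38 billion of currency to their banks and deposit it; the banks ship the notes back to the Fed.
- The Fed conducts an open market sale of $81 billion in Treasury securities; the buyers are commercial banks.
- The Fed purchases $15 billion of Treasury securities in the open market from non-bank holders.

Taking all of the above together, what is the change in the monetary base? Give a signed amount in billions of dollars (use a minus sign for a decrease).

Fed balance sheet:
  Assets:      Securities −$66B
  Liabilities: Bank reserves −$28B, Currency in circulation −$38B
Monetary base = currency + reserves: −$38B + (−$28B) = -$66 billion.

-$66 billion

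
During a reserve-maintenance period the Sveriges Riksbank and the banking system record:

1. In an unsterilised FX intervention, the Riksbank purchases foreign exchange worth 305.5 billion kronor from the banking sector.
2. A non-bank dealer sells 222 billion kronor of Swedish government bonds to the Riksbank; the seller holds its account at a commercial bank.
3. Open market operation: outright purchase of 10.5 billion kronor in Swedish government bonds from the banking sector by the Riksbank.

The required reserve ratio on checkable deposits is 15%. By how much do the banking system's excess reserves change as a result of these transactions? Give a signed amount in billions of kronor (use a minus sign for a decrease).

+504.7 billion

FX purchase 305.5 billion kronor: reserves +305.5B, deposits 0.
Asset purchase (from non-banks) 222 billion kronor: reserves +222B, deposits +222B.
OMO purchase (from banks) 10.5 billion kronor: reserves +10.5B, deposits 0.
Totals: Δreserves = +538B, Δdeposits = +222B.
Δrequired reserves = 15% × +222B = +33.3B.
Δexcess reserves = Δreserves − Δrequired = +538B − (+33.3B) = +504.7 billion.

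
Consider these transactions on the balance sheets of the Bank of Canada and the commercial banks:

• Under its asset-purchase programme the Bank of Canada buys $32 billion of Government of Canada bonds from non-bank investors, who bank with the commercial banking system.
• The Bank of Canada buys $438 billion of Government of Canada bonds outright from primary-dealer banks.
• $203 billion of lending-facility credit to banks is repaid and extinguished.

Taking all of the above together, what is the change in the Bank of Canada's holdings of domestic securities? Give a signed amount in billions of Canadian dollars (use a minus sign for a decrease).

+$470 billion

Asset purchase (from non-banks) $32 billion: securities added to the Bank of Canada's portfolio → +$32B.
OMO purchase (from banks) $438 billion: securities added to the Bank of Canada's portfolio → +$438B.
Discount-window repayment $203 billion: the Bank of Canada's securities portfolio is untouched → 0.
Net: 32 + 438 + 0 = +$470 billion.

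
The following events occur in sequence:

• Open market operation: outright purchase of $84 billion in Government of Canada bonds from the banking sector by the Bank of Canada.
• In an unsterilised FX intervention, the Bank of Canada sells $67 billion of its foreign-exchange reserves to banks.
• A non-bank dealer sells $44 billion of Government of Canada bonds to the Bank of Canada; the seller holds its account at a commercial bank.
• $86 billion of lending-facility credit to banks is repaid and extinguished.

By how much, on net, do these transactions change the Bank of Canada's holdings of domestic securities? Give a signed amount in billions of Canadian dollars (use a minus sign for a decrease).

Bank of Canada balance sheet:
  Assets:      Securities +$128B, Loans to banks −$86B, Foreign assets −$67B
  Liabilities: Bank reserves −$25B
So the change in the Bank of Canada's holdings of domestic securities is +$128 billion.

+$128 billion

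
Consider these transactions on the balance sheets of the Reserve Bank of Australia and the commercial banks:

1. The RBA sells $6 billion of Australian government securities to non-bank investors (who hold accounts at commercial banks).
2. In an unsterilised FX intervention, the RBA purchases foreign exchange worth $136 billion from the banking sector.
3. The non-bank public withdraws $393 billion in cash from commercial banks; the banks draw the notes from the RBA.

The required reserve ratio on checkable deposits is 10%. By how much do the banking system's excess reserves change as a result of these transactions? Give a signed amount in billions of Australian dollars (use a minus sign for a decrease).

Asset sale (to non-banks) $6 billion: reserves −$6B, deposits −$6B.
FX purchase $136 billion: reserves +$136B, deposits 0.
Currency withdrawal $393 billion: reserves −$393B, deposits −$393B.
Totals: Δreserves = −$263B, Δdeposits = −$399B.
Δrequired reserves = 10% × −$399B = −$39.9B.
Δexcess reserves = Δreserves − Δrequired = −$263B − (−$39.9B) = -$223.1 billion.

-$223.1 billion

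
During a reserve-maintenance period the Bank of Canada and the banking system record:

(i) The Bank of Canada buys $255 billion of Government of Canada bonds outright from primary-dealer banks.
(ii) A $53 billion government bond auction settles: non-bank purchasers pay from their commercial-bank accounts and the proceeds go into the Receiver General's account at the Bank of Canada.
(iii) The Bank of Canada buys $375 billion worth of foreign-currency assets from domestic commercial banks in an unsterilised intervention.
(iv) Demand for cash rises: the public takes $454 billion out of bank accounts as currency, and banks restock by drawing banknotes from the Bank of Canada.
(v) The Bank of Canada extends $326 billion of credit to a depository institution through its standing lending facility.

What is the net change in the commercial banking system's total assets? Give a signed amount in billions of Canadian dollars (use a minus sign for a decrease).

-$181 billion

Bank of Canada balance sheet:
  Assets:      Securities +$255B, Loans to banks +$326B, Foreign assets +$375B
  Liabilities: Bank reserves +$449B, Currency in circulation +$454B, Government deposits +$53B
Commercial banking system:
  Assets:      Reserves at CB +$449B, Securities −$255B, Foreign assets −$375B
  Liabilities: Checkable deposits −$507B, Borrowings from CB +$326B
Change in total bank assets = -$181 billion.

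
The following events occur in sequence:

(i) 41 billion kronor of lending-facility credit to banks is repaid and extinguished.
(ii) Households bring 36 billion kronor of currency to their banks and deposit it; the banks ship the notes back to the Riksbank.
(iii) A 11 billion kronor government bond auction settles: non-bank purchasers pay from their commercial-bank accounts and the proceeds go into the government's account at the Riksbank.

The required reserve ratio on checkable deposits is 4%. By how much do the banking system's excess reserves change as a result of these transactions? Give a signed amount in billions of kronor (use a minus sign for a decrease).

Discount-window repayment 41 billion kronor: reserves −41B, deposits 0.
Currency deposit 36 billion kronor: reserves +36B, deposits +36B.
Government account inflow 11 billion kronor: reserves −11B, deposits −11B.
Totals: Δreserves = −16B, Δdeposits = +25B.
Δrequired reserves = 4% × +25B = +1B.
Δexcess reserves = Δreserves − Δrequired = −16B − (+1B) = -17 billion.

-17 billion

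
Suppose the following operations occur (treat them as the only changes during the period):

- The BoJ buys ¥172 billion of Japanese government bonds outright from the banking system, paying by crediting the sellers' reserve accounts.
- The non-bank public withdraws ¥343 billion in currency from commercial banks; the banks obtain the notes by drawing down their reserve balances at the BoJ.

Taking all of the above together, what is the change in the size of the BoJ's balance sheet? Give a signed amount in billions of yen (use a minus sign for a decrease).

OMO purchase (from banks) ¥172 billion: a BoJ asset is acquired → +¥172B.
Currency withdrawal ¥343 billion: only the composition of liabilities changes → 0.
Net: 172 + 0 = +¥172 billion.

+¥172 billion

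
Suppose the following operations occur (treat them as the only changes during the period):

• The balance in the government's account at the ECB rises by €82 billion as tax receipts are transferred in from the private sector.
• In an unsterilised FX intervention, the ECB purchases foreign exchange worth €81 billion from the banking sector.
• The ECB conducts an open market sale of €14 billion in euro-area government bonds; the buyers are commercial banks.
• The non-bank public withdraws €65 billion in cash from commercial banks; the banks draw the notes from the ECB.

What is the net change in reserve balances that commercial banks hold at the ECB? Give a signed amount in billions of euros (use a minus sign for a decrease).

Government account inflow €82 billion: funds move from bank reserves into the government account → −€82B.
FX purchase €81 billion: the ECB pays by crediting reserve accounts → +€81B.
OMO sale (to banks) €14 billion: the buying banks pay out of their reserve balances → −€14B.
Currency withdrawal €65 billion: banks swap reserves for currency → −€65B.
Net: −82 + 81 − 14 − 65 = -€80 billion.

-€80 billion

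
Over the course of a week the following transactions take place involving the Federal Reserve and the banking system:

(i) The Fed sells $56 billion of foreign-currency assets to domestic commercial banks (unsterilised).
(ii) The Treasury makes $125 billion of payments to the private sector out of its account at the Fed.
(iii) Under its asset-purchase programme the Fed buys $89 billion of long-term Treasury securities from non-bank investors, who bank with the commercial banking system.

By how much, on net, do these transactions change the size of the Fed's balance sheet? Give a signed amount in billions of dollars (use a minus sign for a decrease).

FX sale $56 billion: a Fed asset is shed → −$56B.
Government spending $125 billion: only the composition of liabilities changes → 0.
Asset purchase (from non-banks) $89 billion: a Fed asset is acquired → +$89B.
Net: −56 + 0 + 89 = +$33 billion.

+$33 billion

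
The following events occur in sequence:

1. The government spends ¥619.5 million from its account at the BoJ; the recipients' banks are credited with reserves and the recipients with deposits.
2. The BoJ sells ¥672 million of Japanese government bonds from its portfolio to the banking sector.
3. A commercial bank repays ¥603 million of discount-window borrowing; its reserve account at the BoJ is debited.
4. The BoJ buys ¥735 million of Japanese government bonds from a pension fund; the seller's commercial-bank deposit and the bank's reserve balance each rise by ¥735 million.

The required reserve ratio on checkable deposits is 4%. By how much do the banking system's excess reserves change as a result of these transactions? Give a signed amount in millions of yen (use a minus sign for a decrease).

+¥25.32 million

Government spending ¥619.5 million: reserves +¥619.5M, deposits +¥619.5M.
OMO sale (to banks) ¥672 million: reserves −¥672M, deposits 0.
Discount-window repayment ¥603 million: reserves −¥603M, deposits 0.
Asset purchase (from non-banks) ¥735 million: reserves +¥735M, deposits +¥735M.
Totals: Δreserves = +¥79.5M, Δdeposits = +¥1354.5M.
Δrequired reserves = 4% × +¥1354.5M = +¥54.18M.
Δexcess reserves = Δreserves − Δrequired = +¥79.5M − (+¥54.18M) = +¥25.32 million.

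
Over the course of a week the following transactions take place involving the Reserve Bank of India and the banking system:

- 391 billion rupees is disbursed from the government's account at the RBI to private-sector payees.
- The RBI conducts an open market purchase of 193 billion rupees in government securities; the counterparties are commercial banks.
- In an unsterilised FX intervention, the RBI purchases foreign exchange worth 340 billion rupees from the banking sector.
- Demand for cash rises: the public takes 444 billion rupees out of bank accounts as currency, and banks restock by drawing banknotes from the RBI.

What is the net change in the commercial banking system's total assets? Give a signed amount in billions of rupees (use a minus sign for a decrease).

-53 billion

Government spending 391 billion rupees: bank balance sheets expand → +391B.
OMO purchase (from banks) 193 billion rupees: just an asset swap on bank balance sheets → 0.
FX purchase 340 billion rupees: just an asset swap on bank balance sheets → 0.
Currency withdrawal 444 billion rupees: bank balance sheets shrink → −444B.
Net: 391 + 0 + 0 − 444 = -53 billion.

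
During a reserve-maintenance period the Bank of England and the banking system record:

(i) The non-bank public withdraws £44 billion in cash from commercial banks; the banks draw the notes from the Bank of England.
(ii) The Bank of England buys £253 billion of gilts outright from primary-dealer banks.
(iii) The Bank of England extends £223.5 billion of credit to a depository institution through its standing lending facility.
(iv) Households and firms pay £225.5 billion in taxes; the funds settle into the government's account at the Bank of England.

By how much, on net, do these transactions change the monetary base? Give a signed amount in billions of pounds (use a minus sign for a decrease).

Bank of England balance sheet:
  Assets:      Securities +£253B, Loans to banks +£223.5B
  Liabilities: Bank reserves +£207B, Currency in circulation +£44B, Government deposits +£225.5B
Monetary base = currency + reserves: +£44B + (+£207B) = +£251 billion.

+£251 billion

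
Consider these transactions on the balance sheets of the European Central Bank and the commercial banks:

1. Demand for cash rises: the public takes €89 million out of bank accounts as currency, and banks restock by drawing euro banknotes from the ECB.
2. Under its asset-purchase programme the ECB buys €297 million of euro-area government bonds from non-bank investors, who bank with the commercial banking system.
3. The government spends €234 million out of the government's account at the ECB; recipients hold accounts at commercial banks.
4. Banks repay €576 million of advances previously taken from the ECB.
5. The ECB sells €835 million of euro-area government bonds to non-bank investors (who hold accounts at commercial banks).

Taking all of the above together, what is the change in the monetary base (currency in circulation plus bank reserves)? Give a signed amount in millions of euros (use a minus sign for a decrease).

-€880 million

ECB balance sheet:
  Assets:      Securities −€538M, Loans to banks −€576M
  Liabilities: Bank reserves −€969M, Currency in circulation +€89M, Government deposits −€234M
Monetary base = currency + reserves: +€89M + (−€969M) = -€880 million.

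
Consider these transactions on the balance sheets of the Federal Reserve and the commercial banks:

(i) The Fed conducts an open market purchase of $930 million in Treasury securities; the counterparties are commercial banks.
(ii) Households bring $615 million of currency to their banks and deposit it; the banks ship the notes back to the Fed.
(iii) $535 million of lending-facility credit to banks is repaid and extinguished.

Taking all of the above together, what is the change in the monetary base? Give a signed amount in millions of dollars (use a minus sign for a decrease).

Fed balance sheet:
  Assets:      Securities +$930M, Loans to banks −$535M
  Liabilities: Bank reserves +$1010M, Currency in circulation −$615M
Commercial banking system:
  Assets:      Reserves at CB +$1010M, Securities −$930M
  Liabilities: Checkable deposits +$615M, Borrowings from CB −$535M
Monetary base = currency + reserves: −$615M + (+$1010M) = +$395 million.

+$395 million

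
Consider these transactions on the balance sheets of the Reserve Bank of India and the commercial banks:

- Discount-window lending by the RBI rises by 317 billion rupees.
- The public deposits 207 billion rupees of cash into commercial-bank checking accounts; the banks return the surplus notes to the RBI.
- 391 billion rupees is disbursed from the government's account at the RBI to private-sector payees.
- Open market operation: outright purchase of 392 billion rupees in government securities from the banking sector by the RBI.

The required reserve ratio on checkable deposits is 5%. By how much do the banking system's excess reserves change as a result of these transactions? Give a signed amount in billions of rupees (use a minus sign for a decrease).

Discount-window loan 317 billion rupees: reserves +317B, deposits 0.
Currency deposit 207 billion rupees: reserves +207B, deposits +207B.
Government spending 391 billion rupees: reserves +391B, deposits +391B.
OMO purchase (from banks) 392 billion rupees: reserves +392B, deposits 0.
Totals: Δreserves = +1307B, Δdeposits = +598B.
Δrequired reserves = 5% × +598B = +29.9B.
Δexcess reserves = Δreserves − Δrequired = +1307B − (+29.9B) = +1277.1 billion.

+1277.1 billion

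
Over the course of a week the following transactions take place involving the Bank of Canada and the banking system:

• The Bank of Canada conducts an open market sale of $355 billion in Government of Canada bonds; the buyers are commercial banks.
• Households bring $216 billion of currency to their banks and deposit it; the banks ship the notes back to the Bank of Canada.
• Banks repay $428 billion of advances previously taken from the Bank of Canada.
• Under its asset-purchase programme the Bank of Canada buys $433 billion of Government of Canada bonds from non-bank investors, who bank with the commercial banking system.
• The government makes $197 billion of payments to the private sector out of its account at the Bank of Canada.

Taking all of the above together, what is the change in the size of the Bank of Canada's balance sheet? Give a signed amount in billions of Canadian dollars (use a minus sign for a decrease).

OMO sale (to banks) $355 billion: a Bank of Canada asset is shed → −$355B.
Currency deposit $216 billion: only the composition of liabilities changes → 0.
Discount-window repayment $428 billion: a Bank of Canada asset is shed → −$428B.
Asset purchase (from non-banks) $433 billion: a Bank of Canada asset is acquired → +$433B.
Government spending $197 billion: only the composition of liabilities changes → 0.
Net: −355 + 0 − 428 + 433 + 0 = -$350 billion.

-$350 billion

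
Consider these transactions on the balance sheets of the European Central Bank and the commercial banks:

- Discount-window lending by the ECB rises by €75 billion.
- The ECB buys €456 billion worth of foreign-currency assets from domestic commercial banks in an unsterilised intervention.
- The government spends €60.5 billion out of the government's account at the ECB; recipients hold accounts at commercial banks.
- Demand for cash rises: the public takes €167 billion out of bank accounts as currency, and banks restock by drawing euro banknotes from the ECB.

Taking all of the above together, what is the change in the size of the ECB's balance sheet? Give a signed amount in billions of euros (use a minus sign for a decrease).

+€531 billion

ECB balance sheet:
  Assets:      Loans to banks +€75B, Foreign assets +€456B
  Liabilities: Bank reserves +€424.5B, Currency in circulation +€167B, Government deposits −€60.5B
Commercial banking system:
  Assets:      Reserves at CB +€424.5B, Foreign assets −€456B
  Liabilities: Checkable deposits −€106.5B, Borrowings from CB +€75B
Change in total ECB assets = +€531 billion.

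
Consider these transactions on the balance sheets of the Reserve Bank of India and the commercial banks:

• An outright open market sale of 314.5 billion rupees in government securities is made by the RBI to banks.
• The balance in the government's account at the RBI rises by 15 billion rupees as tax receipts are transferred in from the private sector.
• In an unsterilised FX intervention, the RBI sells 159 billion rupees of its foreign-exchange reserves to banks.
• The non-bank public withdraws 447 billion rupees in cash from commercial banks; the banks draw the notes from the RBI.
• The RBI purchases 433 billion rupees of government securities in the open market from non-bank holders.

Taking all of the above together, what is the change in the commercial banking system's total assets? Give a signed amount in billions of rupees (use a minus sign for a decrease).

-29 billion

RBI balance sheet:
  Assets:      Securities +118.5B, Foreign assets −159B
  Liabilities: Bank reserves −502.5B, Currency in circulation +447B, Government deposits +15B
Commercial banking system:
  Assets:      Reserves at CB −502.5B, Securities +314.5B, Foreign assets +159B
  Liabilities: Checkable deposits −29B
Change in total bank assets = -29 billion.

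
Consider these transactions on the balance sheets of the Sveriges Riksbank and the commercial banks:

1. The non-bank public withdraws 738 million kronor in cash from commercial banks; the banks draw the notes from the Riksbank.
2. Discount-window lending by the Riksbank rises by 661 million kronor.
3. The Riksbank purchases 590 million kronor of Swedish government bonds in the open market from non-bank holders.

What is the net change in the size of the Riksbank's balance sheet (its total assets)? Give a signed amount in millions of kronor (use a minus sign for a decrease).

Riksbank balance sheet:
  Assets:      Securities +590M, Loans to banks +661M
  Liabilities: Bank reserves +513M, Currency in circulation +738M
Change in total Riksbank assets = +1251 million.

+1251 million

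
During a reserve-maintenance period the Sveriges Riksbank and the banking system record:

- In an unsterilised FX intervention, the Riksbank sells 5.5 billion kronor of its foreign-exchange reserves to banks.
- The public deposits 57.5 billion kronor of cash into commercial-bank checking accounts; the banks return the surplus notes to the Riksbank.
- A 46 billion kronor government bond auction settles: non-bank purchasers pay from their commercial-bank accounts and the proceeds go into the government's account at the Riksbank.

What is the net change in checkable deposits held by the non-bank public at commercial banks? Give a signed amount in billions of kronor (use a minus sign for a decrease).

FX sale 5.5 billion kronor: the counterparty is a bank, so public deposits are unchanged → 0.
Currency deposit 57.5 billion kronor: non-bank counterparties' bank balances rise → +57.5B.
Government account inflow 46 billion kronor: non-bank counterparties' bank balances fall → −46B.
Net: 0 + 57.5 − 46 = +11.5 billion.

+11.5 billion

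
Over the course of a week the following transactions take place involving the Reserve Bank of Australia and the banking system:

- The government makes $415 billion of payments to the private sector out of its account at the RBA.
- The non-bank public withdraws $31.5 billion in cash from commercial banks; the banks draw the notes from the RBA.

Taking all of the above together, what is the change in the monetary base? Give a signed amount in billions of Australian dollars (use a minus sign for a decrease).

RBA balance sheet:
  Assets:      no change
  Liabilities: Bank reserves +$383.5B, Currency in circulation +$31.5B, Government deposits −$415B
Commercial banking system:
  Assets:      Reserves at CB +$383.5B
  Liabilities: Checkable deposits +$383.5B
Monetary base = currency + reserves: +$31.5B + (+$383.5B) = +$415 billion.

+$415 billion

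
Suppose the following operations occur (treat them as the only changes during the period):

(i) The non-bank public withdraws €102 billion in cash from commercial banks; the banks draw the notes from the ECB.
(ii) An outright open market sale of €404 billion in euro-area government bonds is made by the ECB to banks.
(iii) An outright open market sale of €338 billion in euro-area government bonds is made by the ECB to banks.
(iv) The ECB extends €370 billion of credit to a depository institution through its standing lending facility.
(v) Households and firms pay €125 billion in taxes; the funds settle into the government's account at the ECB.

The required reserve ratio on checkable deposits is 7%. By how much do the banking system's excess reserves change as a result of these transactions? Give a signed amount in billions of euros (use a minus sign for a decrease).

-€583.11 billion

Currency withdrawal €102 billion: reserves −€102B, deposits −€102B.
OMO sale (to banks) €404 billion: reserves −€404B, deposits 0.
OMO sale (to banks) €338 billion: reserves −€338B, deposits 0.
Discount-window loan €370 billion: reserves +€370B, deposits 0.
Government account inflow €125 billion: reserves −€125B, deposits −€125B.
Totals: Δreserves = −€599B, Δdeposits = −€227B.
Δrequired reserves = 7% × −€227B = −€15.89B.
Δexcess reserves = Δreserves − Δrequired = −€599B − (−€15.89B) = -€583.11 billion.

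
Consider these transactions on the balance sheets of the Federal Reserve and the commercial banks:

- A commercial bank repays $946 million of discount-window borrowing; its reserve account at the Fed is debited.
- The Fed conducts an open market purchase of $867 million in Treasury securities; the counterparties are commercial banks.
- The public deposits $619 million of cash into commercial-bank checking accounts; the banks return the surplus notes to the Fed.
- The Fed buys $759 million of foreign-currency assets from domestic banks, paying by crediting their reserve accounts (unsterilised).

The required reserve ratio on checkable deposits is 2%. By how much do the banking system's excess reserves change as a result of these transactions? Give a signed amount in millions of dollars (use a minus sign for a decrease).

+$1286.62 million

Discount-window repayment $946 million: reserves −$946M, deposits 0.
OMO purchase (from banks) $867 million: reserves +$867M, deposits 0.
Currency deposit $619 million: reserves +$619M, deposits +$619M.
FX purchase $759 million: reserves +$759M, deposits 0.
Totals: Δreserves = +$1299M, Δdeposits = +$619M.
Δrequired reserves = 2% × +$619M = +$12.38M.
Δexcess reserves = Δreserves − Δrequired = +$1299M − (+$12.38M) = +$1286.62 million.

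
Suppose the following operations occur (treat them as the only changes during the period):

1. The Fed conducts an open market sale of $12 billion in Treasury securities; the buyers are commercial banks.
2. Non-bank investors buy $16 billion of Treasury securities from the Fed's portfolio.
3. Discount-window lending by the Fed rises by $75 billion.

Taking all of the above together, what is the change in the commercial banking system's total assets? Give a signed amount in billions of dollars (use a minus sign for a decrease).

+$59 billion

Fed balance sheet:
  Assets:      Securities −$28B, Loans to banks +$75B
  Liabilities: Bank reserves +$47B
Commercial banking system:
  Assets:      Reserves at CB +$47B, Securities +$12B
  Liabilities: Checkable deposits −$16B, Borrowings from CB +$75B
Change in total bank assets = +$59 billion.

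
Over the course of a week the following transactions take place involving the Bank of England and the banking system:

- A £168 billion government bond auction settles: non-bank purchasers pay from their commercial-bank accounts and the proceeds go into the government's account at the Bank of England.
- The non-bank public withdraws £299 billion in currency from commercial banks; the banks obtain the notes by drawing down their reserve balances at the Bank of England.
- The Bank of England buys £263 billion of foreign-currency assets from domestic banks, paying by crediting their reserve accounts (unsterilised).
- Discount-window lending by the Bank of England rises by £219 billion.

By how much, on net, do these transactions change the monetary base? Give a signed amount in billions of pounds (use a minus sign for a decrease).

+£314 billion

Government account inflow £168 billion: reserves shift to a non-base liability → −£168B.
Currency withdrawal £299 billion: just a shift between currency and reserves — both are base money → 0.
FX purchase £263 billion: Bank of England balance sheet expands → +£263B.
Discount-window loan £219 billion: Bank of England balance sheet expands → +£219B.
Net: −168 + 0 + 263 + 219 = +£314 billion.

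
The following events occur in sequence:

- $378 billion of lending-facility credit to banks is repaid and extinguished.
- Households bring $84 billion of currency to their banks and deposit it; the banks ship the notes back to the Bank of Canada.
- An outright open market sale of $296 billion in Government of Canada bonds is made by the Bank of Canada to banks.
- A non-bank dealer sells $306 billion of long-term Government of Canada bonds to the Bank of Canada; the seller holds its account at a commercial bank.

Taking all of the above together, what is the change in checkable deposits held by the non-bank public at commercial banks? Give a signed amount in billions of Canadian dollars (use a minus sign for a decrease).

+$390 billion

Discount-window repayment $378 billion: the counterparty is a bank, so public deposits are unchanged → 0.
Currency deposit $84 billion: non-bank counterparties' bank balances rise → +$84B.
OMO sale (to banks) $296 billion: the counterparty is a bank, so public deposits are unchanged → 0.
Asset purchase (from non-banks) $306 billion: non-bank counterparties' bank balances rise → +$306B.
Net: 0 + 84 + 0 + 306 = +$390 billion.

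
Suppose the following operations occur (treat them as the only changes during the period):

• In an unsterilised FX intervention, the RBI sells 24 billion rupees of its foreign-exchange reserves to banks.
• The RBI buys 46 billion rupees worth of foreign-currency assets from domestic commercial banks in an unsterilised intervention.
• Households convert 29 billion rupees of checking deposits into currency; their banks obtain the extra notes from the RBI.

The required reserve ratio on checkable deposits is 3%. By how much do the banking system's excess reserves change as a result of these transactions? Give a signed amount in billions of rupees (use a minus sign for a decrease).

-6.13 billion

FX sale 24 billion rupees: reserves −24B, deposits 0.
FX purchase 46 billion rupees: reserves +46B, deposits 0.
Currency withdrawal 29 billion rupees: reserves −29B, deposits −29B.
Totals: Δreserves = −7B, Δdeposits = −29B.
Δrequired reserves = 3% × −29B = −0.87B.
Δexcess reserves = Δreserves − Δrequired = −7B − (−0.87B) = -6.13 billion.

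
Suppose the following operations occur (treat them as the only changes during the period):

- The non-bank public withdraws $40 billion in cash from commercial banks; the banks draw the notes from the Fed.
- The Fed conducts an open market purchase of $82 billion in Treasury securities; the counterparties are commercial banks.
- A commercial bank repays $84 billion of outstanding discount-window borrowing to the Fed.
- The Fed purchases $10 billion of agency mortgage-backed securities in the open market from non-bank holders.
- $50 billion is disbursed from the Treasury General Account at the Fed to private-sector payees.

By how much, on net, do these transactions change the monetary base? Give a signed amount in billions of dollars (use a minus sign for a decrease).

Currency withdrawal $40 billion: just a shift between currency and reserves — both are base money → 0.
OMO purchase (from banks) $82 billion: Fed balance sheet expands → +$82B.
Discount-window repayment $84 billion: Fed balance sheet contracts → −$84B.
Asset purchase (from non-banks) $10 billion: Fed balance sheet expands → +$10B.
Government spending $50 billion: a non-base liability converts back to reserves → +$50B.
Net: 0 + 82 − 84 + 10 + 50 = +$58 billion.

+$58 billion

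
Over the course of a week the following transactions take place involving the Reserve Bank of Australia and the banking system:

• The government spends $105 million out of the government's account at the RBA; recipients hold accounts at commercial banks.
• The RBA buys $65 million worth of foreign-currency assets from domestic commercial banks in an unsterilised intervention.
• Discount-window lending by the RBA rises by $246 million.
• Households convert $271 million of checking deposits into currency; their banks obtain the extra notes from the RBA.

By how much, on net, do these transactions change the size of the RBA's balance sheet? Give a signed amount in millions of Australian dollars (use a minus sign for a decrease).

RBA balance sheet:
  Assets:      Loans to banks +$246M, Foreign assets +$65M
  Liabilities: Bank reserves +$145M, Currency in circulation +$271M, Government deposits −$105M
Change in total RBA assets = +$311 million.

+$311 million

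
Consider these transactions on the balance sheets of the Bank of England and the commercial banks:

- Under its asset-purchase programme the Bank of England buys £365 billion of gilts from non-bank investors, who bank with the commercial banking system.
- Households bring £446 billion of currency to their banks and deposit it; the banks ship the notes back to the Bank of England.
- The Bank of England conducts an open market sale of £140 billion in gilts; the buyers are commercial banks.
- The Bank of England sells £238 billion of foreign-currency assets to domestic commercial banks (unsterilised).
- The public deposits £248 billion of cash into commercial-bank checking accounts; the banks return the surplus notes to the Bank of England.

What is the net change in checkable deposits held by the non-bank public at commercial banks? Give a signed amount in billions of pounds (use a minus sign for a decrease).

+£1059 billion

Asset purchase (from non-banks) £365 billion: non-bank counterparties' bank balances rise → +£365B.
Currency deposit £446 billion: non-bank counterparties' bank balances rise → +£446B.
OMO sale (to banks) £140 billion: the counterparty is a bank, so public deposits are unchanged → 0.
FX sale £238 billion: the counterparty is a bank, so public deposits are unchanged → 0.
Currency deposit £248 billion: non-bank counterparties' bank balances rise → +£248B.
Net: 365 + 446 + 0 + 0 + 248 = +£1059 billion.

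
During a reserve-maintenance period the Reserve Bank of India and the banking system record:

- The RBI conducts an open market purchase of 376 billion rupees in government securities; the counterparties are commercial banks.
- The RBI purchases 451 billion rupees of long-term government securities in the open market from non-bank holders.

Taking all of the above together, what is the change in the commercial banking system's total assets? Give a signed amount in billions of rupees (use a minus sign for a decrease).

+451 billion

RBI balance sheet:
  Assets:      Securities +827B
  Liabilities: Bank reserves +827B
Commercial banking system:
  Assets:      Reserves at CB +827B, Securities −376B
  Liabilities: Checkable deposits +451B
Change in total bank assets = +451 billion.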